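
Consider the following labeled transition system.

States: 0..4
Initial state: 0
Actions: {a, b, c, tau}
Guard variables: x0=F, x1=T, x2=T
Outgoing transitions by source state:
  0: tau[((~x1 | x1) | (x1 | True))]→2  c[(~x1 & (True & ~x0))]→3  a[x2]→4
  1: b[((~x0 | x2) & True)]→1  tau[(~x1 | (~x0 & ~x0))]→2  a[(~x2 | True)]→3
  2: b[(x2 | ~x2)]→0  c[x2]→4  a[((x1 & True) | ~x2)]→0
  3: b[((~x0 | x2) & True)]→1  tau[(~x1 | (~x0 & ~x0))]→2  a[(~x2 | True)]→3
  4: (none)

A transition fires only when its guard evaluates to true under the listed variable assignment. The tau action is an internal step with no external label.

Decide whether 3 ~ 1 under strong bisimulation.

Compute ~ classes (split until stable):
  P[0] = {{0,1,2,3,4}}
  P[1] = {{0},{1,3},{2},{4}}
Fixed point at round 2; 4 class(es).
class of 3: {1,3}; class of 1: {1,3}

Answer: BISIMILAR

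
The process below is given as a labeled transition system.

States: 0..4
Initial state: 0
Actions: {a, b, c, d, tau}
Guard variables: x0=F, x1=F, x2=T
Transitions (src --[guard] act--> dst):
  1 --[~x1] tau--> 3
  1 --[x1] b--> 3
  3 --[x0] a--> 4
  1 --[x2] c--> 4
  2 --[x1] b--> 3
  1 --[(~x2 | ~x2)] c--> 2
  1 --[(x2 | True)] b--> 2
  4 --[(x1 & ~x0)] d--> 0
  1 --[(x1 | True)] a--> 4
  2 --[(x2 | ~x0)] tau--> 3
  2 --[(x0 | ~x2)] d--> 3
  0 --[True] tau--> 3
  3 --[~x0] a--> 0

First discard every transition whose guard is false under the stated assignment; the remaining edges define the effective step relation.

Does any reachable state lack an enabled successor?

Answer: DEADLOCK-FREE

Trace:
R = {0,3}
  0: tau→3  [1 out]
  3: a→0  [1 out]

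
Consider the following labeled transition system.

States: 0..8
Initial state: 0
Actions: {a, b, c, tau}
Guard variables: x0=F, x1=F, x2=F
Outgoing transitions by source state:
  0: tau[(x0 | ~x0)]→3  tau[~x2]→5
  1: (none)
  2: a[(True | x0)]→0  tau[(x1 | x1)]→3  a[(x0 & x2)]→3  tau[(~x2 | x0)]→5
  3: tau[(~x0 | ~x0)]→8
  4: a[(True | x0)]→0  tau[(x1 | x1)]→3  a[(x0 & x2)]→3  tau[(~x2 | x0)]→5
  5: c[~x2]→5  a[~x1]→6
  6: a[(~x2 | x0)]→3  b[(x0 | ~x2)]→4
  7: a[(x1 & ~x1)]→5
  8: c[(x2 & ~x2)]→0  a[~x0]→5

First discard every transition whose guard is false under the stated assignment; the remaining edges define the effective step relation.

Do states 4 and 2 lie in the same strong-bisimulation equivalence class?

Answer: BISIMILAR

Working:
Compute ~ classes (split until stable):
  P[0] = {{0,1,2,3,4,5,6,7,8}}
  P[1] = {{0,3},{1,7},{2,4},{5},{6},{8}}
  P[2] = {{0},{1,7},{2,4},{3},{5},{6},{8}}
stable after 3 split(s): 7 block(s)
class of 4: {2,4}; class of 2: {2,4}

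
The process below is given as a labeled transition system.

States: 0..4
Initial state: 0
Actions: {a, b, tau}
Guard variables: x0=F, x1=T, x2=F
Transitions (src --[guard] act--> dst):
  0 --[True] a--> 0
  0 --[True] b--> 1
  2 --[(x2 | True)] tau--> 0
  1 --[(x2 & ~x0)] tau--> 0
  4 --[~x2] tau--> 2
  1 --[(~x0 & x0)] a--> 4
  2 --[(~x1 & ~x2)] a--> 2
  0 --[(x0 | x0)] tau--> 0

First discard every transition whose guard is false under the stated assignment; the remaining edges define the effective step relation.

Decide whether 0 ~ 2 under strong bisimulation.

Answer: NOT BISIMILAR

Trace:
Compute ~ classes (split until stable):
  π0 = {{0,1,2,3,4}}
  π1 = {{0},{1,3},{2,4}}
  π2 = {{0},{1,3},{2},{4}}
4 equivalence class(es) (converged in 3)
[0]={0}  [2]={2}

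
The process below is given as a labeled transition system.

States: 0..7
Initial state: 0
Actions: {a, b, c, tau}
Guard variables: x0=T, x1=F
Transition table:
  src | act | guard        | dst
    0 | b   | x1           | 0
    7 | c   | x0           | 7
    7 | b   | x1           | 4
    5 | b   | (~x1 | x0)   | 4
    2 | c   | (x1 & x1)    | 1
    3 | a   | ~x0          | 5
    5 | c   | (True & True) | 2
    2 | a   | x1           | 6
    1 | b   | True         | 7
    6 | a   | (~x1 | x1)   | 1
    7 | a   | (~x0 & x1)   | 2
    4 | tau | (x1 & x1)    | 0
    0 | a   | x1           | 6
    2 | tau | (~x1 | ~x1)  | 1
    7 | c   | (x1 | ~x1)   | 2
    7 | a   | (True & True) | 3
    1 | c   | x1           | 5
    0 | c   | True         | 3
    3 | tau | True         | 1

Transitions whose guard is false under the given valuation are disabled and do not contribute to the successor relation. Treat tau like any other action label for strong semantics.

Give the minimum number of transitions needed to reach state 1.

Answer: 2

Working:
Breadth-first toward 1:
  L0 = {0}
  L1 = {3}
  L2 = {1}
depth(1)=2, e.g. c·tau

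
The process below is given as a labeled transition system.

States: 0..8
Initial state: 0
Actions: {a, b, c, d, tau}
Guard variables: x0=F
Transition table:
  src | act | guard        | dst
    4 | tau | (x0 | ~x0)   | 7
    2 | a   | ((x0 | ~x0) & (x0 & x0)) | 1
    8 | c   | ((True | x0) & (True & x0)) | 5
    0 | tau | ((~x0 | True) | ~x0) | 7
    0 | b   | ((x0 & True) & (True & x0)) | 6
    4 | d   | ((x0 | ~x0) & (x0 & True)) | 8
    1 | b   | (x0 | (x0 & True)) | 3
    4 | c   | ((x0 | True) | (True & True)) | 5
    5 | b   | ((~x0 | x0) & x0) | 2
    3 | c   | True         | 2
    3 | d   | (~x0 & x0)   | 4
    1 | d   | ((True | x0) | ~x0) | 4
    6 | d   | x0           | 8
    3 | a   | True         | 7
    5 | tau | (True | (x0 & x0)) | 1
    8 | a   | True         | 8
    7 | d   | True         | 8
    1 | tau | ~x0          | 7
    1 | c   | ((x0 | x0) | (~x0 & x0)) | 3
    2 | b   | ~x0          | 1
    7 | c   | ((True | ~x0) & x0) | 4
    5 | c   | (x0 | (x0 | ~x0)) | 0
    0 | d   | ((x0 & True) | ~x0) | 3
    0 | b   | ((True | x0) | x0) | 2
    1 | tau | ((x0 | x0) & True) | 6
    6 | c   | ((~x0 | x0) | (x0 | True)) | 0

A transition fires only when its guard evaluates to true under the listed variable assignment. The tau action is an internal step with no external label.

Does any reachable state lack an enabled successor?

Answer: DEADLOCK-FREE

Analysis:
R = {0,1,2,3,4,5,7,8}
  0: b→2  d→3  tau→7  [3 exit(s)]
  1: d→4  tau→7  [2 exit(s)]
  2: b→1  [1 exit(s)]
  3: a→7  c→2  [2 exit(s)]
  4: c→5  tau→7  [2 exit(s)]
  5: c→0  tau→1  [2 exit(s)]
  7: d→8  [1 exit(s)]
  8: a→8  [1 exit(s)]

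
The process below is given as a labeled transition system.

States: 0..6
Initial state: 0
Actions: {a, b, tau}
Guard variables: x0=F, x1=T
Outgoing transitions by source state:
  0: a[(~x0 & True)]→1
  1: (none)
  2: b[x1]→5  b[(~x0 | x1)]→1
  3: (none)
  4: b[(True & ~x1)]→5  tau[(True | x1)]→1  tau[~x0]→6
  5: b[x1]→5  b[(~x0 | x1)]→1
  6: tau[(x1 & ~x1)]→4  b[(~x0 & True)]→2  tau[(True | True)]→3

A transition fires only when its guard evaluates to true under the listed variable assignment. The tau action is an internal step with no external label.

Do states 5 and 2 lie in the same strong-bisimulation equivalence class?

Bisimulation quotient by refinement:
  P[0] = {{0,1,2,3,4,5,6}}
  P[1] = {{0},{1,3},{2,5},{4},{6}}
5 equivalence class(es) (converged in 2)
[5]={2,5}  [2]={2,5}

Answer: BISIMILAR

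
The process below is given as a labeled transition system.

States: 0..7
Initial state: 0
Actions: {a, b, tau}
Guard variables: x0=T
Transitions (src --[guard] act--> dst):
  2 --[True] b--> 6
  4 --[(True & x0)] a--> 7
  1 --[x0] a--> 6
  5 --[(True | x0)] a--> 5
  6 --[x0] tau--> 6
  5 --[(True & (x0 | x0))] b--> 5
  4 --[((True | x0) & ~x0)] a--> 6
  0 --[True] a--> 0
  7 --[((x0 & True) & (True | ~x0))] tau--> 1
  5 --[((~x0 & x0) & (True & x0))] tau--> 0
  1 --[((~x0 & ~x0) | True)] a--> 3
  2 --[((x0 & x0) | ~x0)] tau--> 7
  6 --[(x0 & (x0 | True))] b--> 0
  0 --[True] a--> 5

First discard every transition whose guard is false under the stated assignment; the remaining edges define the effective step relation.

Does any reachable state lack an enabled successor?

Answer: DEADLOCK-FREE

Trace:
Reach set: {0,5}
  0: a→0  a→5  [deg 2]
  5: a→5  b→5  [deg 2]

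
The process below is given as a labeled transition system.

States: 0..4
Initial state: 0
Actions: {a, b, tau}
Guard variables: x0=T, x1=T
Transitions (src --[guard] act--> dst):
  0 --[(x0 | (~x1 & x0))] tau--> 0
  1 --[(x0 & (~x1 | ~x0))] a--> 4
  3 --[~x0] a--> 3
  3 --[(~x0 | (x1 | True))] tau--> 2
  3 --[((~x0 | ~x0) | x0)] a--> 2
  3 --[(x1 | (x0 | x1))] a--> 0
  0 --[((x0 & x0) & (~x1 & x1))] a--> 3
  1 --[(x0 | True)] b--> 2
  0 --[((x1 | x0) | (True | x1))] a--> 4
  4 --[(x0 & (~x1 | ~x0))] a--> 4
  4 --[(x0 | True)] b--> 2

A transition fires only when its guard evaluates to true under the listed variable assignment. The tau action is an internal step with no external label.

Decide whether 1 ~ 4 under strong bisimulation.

Compute ~ classes (split until stable):
  π0 = {{0,1,2,3,4}}
  π1 = {{0,3},{1,4},{2}}
  π2 = {{0},{1,4},{2},{3}}
Fixed point at round 3; 4 class(es).
[1]={1,4}  [4]={1,4}

Answer: BISIMILAR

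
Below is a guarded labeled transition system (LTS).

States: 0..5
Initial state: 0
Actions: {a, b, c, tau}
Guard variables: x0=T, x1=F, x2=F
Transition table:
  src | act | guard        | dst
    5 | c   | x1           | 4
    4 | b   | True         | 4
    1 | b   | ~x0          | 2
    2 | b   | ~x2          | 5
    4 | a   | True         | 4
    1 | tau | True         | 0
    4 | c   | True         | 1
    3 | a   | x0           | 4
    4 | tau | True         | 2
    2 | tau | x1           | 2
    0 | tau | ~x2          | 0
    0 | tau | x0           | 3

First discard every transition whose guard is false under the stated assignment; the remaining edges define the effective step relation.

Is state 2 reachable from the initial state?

After dropping false guards: 9 live edges.
L0 = {0}
L1 = {3}  now seen {0,3}
L2 = {4}  now seen {0,3,4}
L3 = {1,2}  now seen {0,1,2,3,4}
L4 = {5}  now seen {0,1,2,3,4,5}
Reach set: {0,1,2,3,4,5}
trace reaching 2: tau·a·tau

Answer: REACHABLE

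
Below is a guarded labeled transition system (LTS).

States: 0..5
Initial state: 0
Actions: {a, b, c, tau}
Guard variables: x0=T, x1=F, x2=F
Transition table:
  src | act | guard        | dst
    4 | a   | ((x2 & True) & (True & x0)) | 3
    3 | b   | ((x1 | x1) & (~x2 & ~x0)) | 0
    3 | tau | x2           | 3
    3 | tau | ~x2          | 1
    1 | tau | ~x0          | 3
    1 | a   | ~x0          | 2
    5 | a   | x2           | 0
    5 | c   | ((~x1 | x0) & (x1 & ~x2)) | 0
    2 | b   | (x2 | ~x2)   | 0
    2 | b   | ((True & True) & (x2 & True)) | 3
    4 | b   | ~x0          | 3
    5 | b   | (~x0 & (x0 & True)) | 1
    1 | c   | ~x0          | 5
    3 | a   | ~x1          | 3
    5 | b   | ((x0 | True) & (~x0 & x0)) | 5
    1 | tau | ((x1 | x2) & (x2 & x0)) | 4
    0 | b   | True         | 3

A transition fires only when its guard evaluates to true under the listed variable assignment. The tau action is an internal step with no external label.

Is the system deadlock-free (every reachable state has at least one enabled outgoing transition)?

Reach set: {0,1,3}
  0: b→3  [1 out]
  1: ∅  [deadlock]
  3: a→3  tau→1  [2 out]
witness 1: b·tau

Answer: DEADLOCK at state 1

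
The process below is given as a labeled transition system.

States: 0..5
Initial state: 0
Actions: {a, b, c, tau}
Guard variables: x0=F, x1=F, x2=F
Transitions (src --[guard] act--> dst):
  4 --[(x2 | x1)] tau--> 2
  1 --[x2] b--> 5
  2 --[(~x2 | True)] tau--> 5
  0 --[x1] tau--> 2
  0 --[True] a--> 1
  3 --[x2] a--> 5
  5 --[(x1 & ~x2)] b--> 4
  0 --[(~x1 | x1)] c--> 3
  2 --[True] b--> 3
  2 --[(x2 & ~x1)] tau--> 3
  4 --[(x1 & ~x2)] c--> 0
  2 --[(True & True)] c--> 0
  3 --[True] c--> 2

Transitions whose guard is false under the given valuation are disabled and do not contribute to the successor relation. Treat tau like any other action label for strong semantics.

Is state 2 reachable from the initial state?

Answer: REACHABLE

Trace:
Guard filter leaves 6 enabled edge(s).
depth 0: {0}
depth 1: {1,3}  total {0,1,3}
depth 2: {2}  total {0,1,2,3}
depth 3: {5}  total {0,1,2,3,5}
Reach set: {0,1,2,3,5}
Path to 2: c·c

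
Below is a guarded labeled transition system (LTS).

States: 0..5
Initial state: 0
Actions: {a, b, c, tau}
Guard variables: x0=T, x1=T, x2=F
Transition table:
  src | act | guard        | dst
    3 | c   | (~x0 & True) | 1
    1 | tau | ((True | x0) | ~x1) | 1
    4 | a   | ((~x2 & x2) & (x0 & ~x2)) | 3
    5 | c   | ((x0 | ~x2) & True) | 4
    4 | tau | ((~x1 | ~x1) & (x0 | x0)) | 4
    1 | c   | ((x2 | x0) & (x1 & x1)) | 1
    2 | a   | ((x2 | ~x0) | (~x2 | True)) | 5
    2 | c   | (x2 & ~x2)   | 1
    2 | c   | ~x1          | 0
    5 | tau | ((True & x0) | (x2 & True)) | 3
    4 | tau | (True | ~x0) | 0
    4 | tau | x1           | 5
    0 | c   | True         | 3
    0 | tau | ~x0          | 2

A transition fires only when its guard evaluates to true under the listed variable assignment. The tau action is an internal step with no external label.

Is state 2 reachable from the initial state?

Answer: UNREACHABLE

Analysis:
Guard filter leaves 8 enabled edge(s).
depth 0: {0}
depth 1: {3}  cumulative {0,3}
R = {0,3}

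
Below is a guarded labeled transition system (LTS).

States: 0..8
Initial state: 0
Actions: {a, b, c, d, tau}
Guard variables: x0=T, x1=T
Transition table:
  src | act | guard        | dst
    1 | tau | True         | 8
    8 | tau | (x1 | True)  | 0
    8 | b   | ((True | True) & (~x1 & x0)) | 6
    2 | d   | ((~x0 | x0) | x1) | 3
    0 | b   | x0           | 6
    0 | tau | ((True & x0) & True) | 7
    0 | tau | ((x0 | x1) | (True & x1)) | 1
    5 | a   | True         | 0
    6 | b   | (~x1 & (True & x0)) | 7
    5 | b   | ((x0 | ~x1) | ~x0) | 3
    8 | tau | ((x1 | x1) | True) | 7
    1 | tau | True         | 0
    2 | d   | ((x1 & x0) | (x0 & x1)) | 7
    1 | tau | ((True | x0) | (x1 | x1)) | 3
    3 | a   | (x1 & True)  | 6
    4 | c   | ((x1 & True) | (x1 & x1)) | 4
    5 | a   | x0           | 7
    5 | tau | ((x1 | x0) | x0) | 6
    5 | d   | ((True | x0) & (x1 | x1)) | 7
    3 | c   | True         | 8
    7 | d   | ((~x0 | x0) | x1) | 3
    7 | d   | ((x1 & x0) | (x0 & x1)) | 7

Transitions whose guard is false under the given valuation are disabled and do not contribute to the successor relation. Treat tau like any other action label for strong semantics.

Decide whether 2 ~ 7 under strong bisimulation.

Answer: BISIMILAR

Analysis:
Compute ~ classes (split until stable):
  π0 = {{0,1,2,3,4,5,6,7,8}}
  π1 = {{0},{1,8},{2,7},{3},{4},{5},{6}}
  π2 = {{0},{1},{2,7},{3},{4},{5},{6},{8}}
stable after 3 split(s): 8 block(s)
2∈{2,7}, 7∈{2,7}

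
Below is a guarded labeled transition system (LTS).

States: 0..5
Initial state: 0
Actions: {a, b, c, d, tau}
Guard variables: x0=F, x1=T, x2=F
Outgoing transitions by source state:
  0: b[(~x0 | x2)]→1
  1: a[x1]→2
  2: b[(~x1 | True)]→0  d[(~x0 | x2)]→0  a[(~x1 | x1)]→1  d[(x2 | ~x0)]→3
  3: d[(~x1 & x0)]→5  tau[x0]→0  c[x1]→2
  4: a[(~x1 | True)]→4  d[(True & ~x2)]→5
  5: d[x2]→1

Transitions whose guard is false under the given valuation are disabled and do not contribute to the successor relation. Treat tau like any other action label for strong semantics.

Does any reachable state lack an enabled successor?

Answer: DEADLOCK-FREE

Analysis:
R = {0,1,2,3}
  0: b→1  [1 exit(s)]
  1: a→2  [1 exit(s)]
  2: a→1  b→0  d→0  d→3  [4 exit(s)]
  3: c→2  [1 exit(s)]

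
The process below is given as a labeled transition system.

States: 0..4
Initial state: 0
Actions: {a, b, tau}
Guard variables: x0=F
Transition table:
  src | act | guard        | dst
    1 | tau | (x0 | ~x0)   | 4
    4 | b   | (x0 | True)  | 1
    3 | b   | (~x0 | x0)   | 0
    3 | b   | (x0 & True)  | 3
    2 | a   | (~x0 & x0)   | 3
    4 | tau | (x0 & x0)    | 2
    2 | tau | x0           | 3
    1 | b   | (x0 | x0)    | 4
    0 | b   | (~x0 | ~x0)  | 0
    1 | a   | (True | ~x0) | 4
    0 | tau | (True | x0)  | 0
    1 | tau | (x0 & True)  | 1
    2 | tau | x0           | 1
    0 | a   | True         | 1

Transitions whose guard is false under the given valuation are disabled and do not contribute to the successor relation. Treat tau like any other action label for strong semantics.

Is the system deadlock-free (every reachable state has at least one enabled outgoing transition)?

Reach set: {0,1,4}
  0: a→1  b→0  tau→0  [3 exit(s)]
  1: a→4  tau→4  [2 exit(s)]
  4: b→1  [1 exit(s)]

Answer: DEADLOCK-FREE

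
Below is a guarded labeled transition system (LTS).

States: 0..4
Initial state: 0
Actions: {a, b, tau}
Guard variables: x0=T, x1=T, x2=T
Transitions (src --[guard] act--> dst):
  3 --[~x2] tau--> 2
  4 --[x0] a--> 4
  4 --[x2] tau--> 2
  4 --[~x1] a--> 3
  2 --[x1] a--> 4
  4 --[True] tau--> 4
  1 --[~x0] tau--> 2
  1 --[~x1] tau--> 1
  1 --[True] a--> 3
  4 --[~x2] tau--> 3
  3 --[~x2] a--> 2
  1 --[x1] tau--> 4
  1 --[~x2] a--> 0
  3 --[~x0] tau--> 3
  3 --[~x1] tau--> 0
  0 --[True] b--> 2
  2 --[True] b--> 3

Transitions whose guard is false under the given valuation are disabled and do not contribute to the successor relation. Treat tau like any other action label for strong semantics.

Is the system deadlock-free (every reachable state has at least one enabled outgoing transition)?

Answer: DEADLOCK at state 3

Analysis:
Reach set: {0,2,3,4}
  0: b→2  [1 out]
  2: a→4  b→3  [2 out]
  3: ∅  [deadlock]
  4: a→4  tau→2  tau→4  [3 out]
Path to 3: b·b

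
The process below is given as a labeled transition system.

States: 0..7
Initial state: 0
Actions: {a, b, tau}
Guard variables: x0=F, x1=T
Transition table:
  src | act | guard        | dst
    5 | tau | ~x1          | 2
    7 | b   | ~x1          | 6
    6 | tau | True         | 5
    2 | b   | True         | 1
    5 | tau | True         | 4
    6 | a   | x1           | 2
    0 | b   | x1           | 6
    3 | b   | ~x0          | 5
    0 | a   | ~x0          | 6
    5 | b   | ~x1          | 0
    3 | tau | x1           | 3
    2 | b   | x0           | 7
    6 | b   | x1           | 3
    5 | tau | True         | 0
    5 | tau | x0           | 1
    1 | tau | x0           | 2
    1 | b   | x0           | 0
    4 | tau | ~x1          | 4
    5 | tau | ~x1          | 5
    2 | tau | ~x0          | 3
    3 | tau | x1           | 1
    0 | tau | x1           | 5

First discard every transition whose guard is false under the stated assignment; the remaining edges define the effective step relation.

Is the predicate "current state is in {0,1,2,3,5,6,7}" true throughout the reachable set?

Answer: INVARIANT VIOLATED at state 4

Analysis:
Inv-set: {0,1,2,3,5,6,7}
Reachable = {0,1,2,3,4,5,6}
  0: safe
  1: safe
  2: safe
  3: safe
  4: ✗ unsafe
  5: safe
  6: safe
counterexample path to 4: tau·tau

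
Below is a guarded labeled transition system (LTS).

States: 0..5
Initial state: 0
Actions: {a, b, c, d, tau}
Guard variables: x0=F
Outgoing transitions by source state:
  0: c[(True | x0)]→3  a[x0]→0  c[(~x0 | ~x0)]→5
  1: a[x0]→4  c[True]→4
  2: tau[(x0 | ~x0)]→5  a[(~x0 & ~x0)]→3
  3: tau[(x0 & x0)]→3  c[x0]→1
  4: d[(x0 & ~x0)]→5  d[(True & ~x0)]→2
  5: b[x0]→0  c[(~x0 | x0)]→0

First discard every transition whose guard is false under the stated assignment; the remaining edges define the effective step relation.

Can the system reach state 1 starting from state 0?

Answer: UNREACHABLE

Trace:
Guard filter leaves 7 enabled edge(s).
Layer 0: {0}
Layer 1: {3,5}  now seen {0,3,5}
Reachable = {0,3,5}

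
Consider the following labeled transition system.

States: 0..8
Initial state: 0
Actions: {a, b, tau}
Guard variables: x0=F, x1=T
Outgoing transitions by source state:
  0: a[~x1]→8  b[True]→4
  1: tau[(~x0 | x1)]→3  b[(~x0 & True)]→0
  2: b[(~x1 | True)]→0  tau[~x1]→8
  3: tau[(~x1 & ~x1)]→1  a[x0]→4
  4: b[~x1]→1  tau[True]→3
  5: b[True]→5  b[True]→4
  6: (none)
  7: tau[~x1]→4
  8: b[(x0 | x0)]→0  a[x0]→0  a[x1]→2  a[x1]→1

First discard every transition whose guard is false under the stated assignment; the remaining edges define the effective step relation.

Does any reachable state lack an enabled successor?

Reach set: {0,3,4}
  0: b→4  [deg 1]
  3: ∅  [deadlock]
  4: tau→3  [deg 1]
trace reaching 3: b·tau

Answer: DEADLOCK at state 3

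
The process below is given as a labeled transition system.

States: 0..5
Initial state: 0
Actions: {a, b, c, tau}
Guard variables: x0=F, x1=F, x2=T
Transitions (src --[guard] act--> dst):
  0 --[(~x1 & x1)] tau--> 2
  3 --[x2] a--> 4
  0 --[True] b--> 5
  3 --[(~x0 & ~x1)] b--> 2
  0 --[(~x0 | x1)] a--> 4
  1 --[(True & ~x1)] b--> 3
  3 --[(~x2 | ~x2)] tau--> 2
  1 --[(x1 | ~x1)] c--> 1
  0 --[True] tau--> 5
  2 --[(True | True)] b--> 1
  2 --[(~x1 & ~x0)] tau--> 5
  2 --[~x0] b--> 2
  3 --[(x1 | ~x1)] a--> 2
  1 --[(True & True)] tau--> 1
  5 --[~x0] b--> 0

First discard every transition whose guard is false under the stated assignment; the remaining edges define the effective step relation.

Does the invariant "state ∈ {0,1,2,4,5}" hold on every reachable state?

Answer: INVARIANT HOLDS

Trace:
Safe = {0,1,2,4,5}
Reachable = {0,4,5}
  0: ✓
  4: ✓
  5: ✓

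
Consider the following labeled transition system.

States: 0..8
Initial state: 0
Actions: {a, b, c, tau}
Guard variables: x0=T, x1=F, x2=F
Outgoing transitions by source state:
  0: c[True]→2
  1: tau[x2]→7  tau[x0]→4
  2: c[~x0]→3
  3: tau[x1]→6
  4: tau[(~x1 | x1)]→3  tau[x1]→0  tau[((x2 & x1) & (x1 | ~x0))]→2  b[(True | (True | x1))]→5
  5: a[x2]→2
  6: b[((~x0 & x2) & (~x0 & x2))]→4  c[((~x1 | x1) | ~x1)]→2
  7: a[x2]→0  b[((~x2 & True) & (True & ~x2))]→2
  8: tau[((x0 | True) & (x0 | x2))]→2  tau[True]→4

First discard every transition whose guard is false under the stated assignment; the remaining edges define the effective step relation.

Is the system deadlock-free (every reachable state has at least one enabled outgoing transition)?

Reach set: {0,2}
  0: c→2  [1 out]
  2: ∅  [deadlock]
Path to 2: c

Answer: DEADLOCK at state 2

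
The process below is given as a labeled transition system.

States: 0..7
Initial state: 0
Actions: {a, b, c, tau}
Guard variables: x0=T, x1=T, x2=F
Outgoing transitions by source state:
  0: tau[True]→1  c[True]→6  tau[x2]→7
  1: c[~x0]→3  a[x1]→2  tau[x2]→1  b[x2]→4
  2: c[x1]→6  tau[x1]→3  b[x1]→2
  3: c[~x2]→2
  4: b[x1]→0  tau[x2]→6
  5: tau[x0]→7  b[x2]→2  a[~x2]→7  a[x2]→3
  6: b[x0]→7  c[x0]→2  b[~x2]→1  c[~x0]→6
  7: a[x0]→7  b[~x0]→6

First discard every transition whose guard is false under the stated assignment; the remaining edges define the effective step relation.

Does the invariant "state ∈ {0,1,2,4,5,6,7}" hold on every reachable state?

Answer: INVARIANT VIOLATED at state 3

Trace:
Inv-set: {0,1,2,4,5,6,7}
R = {0,1,2,3,6,7}
  0: ok
  1: ok
  2: ok
  3: ✗ unsafe
  6: ok
  7: ok
counterexample path to 3: tau·a·tau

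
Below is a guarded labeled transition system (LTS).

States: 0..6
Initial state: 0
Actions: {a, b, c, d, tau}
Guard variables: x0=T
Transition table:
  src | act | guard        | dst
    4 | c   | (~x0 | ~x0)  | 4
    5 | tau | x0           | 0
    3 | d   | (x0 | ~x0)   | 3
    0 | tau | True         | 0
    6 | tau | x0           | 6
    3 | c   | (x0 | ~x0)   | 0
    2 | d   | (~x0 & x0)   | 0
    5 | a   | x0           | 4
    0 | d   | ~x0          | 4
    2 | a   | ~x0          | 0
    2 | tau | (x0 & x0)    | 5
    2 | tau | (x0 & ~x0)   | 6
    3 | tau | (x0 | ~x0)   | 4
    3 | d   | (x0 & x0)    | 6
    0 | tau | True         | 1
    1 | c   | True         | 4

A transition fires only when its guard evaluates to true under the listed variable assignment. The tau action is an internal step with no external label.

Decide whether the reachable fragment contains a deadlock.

Reachable = {0,1,4}
  0: tau→0  tau→1  [2 out]
  1: c→4  [1 out]
  4: ∅  [deadlock]
witness 4: tau·c

Answer: DEADLOCK at state 4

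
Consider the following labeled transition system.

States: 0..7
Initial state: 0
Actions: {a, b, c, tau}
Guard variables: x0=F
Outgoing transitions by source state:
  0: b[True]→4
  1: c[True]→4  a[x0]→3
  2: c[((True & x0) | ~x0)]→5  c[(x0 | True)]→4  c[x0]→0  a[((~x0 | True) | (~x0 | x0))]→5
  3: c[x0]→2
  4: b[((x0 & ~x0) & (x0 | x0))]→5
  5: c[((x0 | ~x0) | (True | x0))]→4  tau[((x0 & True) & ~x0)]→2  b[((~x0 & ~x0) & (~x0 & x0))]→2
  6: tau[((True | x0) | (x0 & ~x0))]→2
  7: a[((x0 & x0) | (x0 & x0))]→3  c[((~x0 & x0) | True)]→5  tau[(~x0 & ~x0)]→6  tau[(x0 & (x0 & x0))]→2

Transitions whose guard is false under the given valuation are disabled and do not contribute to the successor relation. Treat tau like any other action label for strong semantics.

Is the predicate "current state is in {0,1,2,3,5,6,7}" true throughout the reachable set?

Inv-set: {0,1,2,3,5,6,7}
R = {0,4}
  0: safe
  4: ✗ unsafe
counterexample path to 4: b

Answer: INVARIANT VIOLATED at state 4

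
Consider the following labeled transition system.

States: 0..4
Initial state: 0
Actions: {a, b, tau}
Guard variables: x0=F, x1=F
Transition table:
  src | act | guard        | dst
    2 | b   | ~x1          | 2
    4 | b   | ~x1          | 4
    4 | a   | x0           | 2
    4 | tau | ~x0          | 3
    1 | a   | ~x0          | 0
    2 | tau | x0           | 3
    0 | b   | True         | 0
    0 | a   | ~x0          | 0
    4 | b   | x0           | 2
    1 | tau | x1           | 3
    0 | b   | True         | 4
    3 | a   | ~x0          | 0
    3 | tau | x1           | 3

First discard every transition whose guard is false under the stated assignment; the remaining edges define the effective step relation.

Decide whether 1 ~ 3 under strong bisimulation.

Answer: BISIMILAR

Working:
Compute ~ classes (split until stable):
  π0 = {{0,1,2,3,4}}
  π1 = {{0},{1,3},{2},{4}}
Fixed point at round 2; 4 class(es).
[1]={1,3}  [3]={1,3}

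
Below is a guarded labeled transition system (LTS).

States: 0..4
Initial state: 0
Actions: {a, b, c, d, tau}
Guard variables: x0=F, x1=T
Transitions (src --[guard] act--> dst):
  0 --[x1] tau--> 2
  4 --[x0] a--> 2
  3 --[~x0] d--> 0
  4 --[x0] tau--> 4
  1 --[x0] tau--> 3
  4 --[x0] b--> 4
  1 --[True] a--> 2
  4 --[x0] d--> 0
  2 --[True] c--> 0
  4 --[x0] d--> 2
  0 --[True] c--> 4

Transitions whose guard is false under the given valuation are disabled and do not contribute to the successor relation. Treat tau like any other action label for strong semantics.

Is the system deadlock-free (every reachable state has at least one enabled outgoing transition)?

Reach set: {0,2,4}
  0: c→4  tau→2  [2 exit(s)]
  2: c→0  [1 exit(s)]
  4: ∅  [no exit]
Path to 4: c

Answer: DEADLOCK at state 4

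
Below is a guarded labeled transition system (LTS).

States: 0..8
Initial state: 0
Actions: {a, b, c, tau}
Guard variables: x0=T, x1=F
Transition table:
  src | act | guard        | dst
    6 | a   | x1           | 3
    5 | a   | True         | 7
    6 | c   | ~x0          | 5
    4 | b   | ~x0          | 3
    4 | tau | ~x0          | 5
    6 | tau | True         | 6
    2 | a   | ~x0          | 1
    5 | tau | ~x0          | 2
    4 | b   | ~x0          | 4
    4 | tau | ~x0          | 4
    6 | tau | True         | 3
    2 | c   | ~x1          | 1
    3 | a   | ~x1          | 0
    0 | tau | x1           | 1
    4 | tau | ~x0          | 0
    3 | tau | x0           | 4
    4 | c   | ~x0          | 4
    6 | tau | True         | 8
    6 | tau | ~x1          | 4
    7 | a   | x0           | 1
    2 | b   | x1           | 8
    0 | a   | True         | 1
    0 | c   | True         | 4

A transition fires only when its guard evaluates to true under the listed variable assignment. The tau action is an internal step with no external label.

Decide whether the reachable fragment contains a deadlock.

Answer: DEADLOCK at state 1

Analysis:
R = {0,1,4}
  0: a→1  c→4  [2 exit(s)]
  1: ∅  [STUCK]
  4: ∅  [STUCK]
witness 1: a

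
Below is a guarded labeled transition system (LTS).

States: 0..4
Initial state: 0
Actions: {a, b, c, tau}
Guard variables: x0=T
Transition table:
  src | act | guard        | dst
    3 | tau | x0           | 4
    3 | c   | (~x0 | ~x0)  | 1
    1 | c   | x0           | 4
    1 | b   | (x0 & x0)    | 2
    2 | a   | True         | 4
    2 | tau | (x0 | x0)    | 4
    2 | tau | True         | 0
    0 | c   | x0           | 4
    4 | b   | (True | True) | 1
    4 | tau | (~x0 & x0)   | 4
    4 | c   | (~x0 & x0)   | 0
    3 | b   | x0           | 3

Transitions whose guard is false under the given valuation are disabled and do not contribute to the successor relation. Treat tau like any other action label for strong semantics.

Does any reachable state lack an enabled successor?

Answer: DEADLOCK-FREE

Trace:
Reachable = {0,1,2,4}
  0: c→4  [1 out]
  1: b→2  c→4  [2 out]
  2: a→4  tau→0  tau→4  [3 out]
  4: b→1  [1 out]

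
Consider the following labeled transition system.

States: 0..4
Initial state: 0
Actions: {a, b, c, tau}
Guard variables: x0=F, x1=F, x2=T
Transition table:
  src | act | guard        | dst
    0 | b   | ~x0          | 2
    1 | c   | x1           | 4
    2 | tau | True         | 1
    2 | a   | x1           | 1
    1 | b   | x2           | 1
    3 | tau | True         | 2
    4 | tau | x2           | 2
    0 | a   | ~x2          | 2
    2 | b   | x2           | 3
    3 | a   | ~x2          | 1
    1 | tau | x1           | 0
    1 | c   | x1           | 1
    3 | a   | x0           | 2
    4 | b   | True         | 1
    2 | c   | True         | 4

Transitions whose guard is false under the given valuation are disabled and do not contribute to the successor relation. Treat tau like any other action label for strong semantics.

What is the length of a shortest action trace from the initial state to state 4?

Layered search for 4:
  Layer 0: {0}
  Layer 1: {2}
  Layer 2: {1,3,4}
4 enters at depth 2; path b·c

Answer: 2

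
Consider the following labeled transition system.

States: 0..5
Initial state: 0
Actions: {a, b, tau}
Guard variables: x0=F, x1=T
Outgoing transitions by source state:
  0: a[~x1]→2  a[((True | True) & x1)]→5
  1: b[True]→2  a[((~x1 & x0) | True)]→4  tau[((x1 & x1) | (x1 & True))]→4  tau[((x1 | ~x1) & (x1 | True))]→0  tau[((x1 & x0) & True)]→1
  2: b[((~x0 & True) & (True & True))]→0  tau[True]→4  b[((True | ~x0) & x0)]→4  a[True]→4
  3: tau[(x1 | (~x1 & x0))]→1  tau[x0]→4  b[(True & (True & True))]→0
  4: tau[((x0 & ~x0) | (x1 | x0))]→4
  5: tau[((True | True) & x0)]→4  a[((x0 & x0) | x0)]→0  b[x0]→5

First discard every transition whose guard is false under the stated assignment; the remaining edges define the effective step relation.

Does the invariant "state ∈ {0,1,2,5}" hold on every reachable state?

Answer: INVARIANT HOLDS

Trace:
Safe = {0,1,2,5}
R = {0,5}
  0: ✓
  5: ✓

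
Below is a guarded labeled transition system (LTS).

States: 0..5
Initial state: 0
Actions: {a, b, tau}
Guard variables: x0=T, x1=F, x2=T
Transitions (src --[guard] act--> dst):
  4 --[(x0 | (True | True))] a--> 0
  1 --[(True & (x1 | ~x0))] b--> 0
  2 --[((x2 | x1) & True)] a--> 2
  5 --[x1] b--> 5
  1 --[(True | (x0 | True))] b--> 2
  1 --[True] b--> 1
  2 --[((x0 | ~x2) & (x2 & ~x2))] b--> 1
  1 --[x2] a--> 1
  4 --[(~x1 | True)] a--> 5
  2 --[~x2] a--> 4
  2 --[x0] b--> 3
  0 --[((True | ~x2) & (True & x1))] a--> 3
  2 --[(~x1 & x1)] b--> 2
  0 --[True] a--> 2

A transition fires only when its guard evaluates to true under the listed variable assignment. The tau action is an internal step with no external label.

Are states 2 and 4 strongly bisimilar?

Answer: NOT BISIMILAR

Working:
Bisimulation quotient by refinement:
  round 0: {{0,1,2,3,4,5}}
  round 1: {{0,4},{1,2},{3,5}}
  round 2: {{0},{1},{2},{3,5},{4}}
Fixed point at round 3; 5 class(es).
2∈{2}, 4∈{4}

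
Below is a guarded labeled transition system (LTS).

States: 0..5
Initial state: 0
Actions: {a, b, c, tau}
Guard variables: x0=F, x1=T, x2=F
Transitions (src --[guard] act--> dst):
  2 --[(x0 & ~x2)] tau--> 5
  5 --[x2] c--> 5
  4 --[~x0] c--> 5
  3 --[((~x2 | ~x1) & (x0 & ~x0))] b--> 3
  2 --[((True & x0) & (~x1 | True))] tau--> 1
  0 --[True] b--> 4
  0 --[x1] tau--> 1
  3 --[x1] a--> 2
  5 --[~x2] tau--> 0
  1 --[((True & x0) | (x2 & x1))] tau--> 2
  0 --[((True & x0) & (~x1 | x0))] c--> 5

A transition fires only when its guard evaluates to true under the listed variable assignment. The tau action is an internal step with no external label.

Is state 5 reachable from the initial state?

Answer: REACHABLE

Working:
5 transition(s) survive guard evaluation.
Layer 0: {0}
Layer 1: {1,4}  now seen {0,1,4}
Layer 2: {5}  now seen {0,1,4,5}
Reachable = {0,1,4,5}
trace reaching 5: b·c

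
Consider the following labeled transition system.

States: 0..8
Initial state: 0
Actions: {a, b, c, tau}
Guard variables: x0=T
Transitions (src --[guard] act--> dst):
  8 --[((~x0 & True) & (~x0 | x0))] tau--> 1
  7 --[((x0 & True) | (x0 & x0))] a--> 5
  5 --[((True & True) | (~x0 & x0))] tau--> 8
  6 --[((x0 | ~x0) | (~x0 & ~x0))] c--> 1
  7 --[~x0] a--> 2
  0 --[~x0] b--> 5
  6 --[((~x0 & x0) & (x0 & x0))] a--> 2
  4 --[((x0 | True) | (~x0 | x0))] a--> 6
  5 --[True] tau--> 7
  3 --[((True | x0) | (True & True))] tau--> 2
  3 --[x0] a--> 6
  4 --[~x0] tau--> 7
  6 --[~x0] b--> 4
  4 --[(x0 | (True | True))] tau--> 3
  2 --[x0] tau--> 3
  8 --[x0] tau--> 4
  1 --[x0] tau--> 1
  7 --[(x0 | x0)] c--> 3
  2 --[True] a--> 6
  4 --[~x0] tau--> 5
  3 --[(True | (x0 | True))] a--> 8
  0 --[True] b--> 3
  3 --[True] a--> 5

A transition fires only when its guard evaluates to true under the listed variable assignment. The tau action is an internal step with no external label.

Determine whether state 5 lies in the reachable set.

Answer: REACHABLE

Working:
16 transition(s) survive guard evaluation.
Layer 0: {0}
Layer 1: {3}  cumulative {0,3}
Layer 2: {2,5,6,8}  cumulative {0,2,3,5,6,8}
Layer 3: {1,4,7}  cumulative {0,1,2,3,4,5,6,7,8}
Reach set: {0,1,2,3,4,5,6,7,8}
Path to 5: b·a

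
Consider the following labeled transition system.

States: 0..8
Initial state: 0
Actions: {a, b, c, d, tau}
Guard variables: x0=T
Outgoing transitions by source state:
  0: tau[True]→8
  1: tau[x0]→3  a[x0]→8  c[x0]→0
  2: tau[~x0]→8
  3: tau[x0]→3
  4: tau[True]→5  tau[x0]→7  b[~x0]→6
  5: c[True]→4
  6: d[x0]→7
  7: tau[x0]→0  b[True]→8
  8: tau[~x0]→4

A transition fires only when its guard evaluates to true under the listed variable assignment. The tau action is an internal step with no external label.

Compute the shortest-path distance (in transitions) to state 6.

Layered search for 6:
  depth 0: {0}
  depth 1: {8}
6 never appears.

Answer: UNREACHABLE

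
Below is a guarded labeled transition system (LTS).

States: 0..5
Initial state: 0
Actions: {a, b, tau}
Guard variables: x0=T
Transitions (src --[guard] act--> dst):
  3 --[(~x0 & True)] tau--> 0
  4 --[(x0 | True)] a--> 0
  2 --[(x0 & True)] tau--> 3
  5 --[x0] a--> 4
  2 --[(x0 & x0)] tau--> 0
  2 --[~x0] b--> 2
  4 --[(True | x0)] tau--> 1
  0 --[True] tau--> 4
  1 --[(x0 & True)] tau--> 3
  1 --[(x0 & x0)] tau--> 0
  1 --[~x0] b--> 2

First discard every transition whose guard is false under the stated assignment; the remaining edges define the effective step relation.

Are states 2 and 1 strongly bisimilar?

Answer: BISIMILAR

Analysis:
Bisimulation quotient by refinement:
  P[0] = {{0,1,2,3,4,5}}
  P[1] = {{0,1,2},{3},{4},{5}}
  P[2] = {{0},{1,2},{3},{4},{5}}
5 equivalence class(es) (converged in 3)
2∈{1,2}, 1∈{1,2}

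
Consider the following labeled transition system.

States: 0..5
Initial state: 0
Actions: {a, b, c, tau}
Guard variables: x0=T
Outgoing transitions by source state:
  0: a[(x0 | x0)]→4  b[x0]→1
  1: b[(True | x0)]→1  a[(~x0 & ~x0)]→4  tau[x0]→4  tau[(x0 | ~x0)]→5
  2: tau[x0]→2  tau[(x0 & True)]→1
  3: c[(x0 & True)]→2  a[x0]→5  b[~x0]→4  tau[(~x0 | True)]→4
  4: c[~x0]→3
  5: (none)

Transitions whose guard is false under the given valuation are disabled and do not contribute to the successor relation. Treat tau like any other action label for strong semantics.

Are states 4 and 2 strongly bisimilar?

Bisimulation quotient by refinement:
  P[0] = {{0,1,2,3,4,5}}
  P[1] = {{0},{1},{2},{3},{4,5}}
Fixed point at round 2; 5 class(es).
class of 4: {4,5}; class of 2: {2}

Answer: NOT BISIMILAR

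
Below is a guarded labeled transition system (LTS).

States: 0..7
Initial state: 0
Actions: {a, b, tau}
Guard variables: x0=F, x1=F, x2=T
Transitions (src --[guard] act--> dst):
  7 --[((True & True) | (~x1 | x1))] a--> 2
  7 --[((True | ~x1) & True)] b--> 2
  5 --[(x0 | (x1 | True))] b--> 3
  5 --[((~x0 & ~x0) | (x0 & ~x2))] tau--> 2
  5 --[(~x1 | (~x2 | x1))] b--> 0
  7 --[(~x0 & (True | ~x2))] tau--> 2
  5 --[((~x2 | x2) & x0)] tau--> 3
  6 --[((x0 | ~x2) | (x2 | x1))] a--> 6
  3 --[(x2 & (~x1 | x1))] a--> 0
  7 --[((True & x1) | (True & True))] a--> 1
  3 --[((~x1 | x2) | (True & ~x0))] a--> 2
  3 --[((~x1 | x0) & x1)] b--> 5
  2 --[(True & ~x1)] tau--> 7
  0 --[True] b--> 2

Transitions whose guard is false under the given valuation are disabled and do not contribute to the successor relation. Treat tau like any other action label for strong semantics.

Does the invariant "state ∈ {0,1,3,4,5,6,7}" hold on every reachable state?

Answer: INVARIANT VIOLATED at state 2

Trace:
Inv-set: {0,1,3,4,5,6,7}
Reach set: {0,1,2,7}
  0: ok
  1: ok
  2: outside
  7: ok
reach 2 via b — violates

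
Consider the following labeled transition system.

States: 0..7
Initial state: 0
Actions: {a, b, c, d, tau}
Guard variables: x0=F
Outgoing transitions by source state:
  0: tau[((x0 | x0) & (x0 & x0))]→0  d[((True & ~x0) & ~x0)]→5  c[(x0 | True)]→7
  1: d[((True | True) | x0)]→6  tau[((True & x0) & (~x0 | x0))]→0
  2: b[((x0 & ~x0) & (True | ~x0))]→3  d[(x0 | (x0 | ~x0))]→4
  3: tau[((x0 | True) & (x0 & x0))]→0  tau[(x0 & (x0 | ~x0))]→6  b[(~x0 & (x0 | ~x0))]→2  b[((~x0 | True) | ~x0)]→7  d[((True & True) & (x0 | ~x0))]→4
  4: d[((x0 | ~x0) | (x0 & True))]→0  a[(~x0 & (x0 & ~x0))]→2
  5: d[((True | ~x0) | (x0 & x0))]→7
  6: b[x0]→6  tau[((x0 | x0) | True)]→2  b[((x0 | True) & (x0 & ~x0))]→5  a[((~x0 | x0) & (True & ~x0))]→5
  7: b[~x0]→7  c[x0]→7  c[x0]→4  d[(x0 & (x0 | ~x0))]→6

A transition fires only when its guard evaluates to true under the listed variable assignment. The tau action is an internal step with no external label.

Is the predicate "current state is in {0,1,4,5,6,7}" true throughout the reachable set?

Inv-set: {0,1,4,5,6,7}
Reachable = {0,5,7}
  0: ✓
  5: ✓
  7: ✓

Answer: INVARIANT HOLDS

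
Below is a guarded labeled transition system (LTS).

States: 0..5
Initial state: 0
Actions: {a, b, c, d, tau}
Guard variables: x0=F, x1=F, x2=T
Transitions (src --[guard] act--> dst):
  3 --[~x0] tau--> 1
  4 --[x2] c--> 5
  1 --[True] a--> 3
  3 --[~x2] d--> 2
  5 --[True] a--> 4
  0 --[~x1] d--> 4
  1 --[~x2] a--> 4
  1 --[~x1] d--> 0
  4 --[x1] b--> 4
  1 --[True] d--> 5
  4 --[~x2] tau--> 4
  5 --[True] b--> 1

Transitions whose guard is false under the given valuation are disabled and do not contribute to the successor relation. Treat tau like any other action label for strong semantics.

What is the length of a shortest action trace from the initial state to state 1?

Breadth-first toward 1:
  Layer 0: {0}
  Layer 1: {4}
  Layer 2: {5}
  Layer 3: {1}
depth(1)=3, e.g. d·c·b

Answer: 3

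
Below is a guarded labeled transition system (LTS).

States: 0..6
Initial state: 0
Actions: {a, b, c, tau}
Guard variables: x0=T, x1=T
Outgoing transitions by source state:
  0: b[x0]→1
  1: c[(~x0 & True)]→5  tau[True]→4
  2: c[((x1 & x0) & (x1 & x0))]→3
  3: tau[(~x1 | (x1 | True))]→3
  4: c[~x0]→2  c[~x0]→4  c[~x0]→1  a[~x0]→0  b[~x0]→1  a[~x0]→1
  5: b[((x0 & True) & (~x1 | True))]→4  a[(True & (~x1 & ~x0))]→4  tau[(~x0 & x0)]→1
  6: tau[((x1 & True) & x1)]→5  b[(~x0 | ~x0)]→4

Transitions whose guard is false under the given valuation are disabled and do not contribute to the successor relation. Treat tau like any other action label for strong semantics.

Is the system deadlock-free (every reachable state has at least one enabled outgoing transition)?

Answer: DEADLOCK at state 4

Working:
Reach set: {0,1,4}
  0: b→1  [1 exit(s)]
  1: tau→4  [1 exit(s)]
  4: ∅  [STUCK]
witness 4: b·tau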